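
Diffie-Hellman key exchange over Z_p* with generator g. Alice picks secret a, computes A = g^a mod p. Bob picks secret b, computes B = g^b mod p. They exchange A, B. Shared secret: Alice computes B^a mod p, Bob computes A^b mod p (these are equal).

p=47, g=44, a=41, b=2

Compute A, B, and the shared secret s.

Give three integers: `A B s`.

Answer: 41 9 36

Derivation:
A = 44^41 mod 47  (bits of 41 = 101001)
  bit 0 = 1: r = r^2 * 44 mod 47 = 1^2 * 44 = 1*44 = 44
  bit 1 = 0: r = r^2 mod 47 = 44^2 = 9
  bit 2 = 1: r = r^2 * 44 mod 47 = 9^2 * 44 = 34*44 = 39
  bit 3 = 0: r = r^2 mod 47 = 39^2 = 17
  bit 4 = 0: r = r^2 mod 47 = 17^2 = 7
  bit 5 = 1: r = r^2 * 44 mod 47 = 7^2 * 44 = 2*44 = 41
  -> A = 41
B = 44^2 mod 47  (bits of 2 = 10)
  bit 0 = 1: r = r^2 * 44 mod 47 = 1^2 * 44 = 1*44 = 44
  bit 1 = 0: r = r^2 mod 47 = 44^2 = 9
  -> B = 9
s = B^a = 9^41 mod 47  (bits of 41 = 101001)
  bit 0 = 1: r = r^2 * 9 mod 47 = 1^2 * 9 = 1*9 = 9
  bit 1 = 0: r = r^2 mod 47 = 9^2 = 34
  bit 2 = 1: r = r^2 * 9 mod 47 = 34^2 * 9 = 28*9 = 17
  bit 3 = 0: r = r^2 mod 47 = 17^2 = 7
  bit 4 = 0: r = r^2 mod 47 = 7^2 = 2
  bit 5 = 1: r = r^2 * 9 mod 47 = 2^2 * 9 = 4*9 = 36
  -> s = B^a = 36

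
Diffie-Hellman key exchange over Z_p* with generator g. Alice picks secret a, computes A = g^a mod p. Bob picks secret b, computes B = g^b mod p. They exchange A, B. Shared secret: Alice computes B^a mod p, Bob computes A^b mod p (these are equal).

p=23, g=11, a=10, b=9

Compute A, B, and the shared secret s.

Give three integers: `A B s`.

A = 11^10 mod 23  (bits of 10 = 1010)
  bit 0 = 1: r = r^2 * 11 mod 23 = 1^2 * 11 = 1*11 = 11
  bit 1 = 0: r = r^2 mod 23 = 11^2 = 6
  bit 2 = 1: r = r^2 * 11 mod 23 = 6^2 * 11 = 13*11 = 5
  bit 3 = 0: r = r^2 mod 23 = 5^2 = 2
  -> A = 2
B = 11^9 mod 23  (bits of 9 = 1001)
  bit 0 = 1: r = r^2 * 11 mod 23 = 1^2 * 11 = 1*11 = 11
  bit 1 = 0: r = r^2 mod 23 = 11^2 = 6
  bit 2 = 0: r = r^2 mod 23 = 6^2 = 13
  bit 3 = 1: r = r^2 * 11 mod 23 = 13^2 * 11 = 8*11 = 19
  -> B = 19
s = B^a = 19^10 mod 23  (bits of 10 = 1010)
  bit 0 = 1: r = r^2 * 19 mod 23 = 1^2 * 19 = 1*19 = 19
  bit 1 = 0: r = r^2 mod 23 = 19^2 = 16
  bit 2 = 1: r = r^2 * 19 mod 23 = 16^2 * 19 = 3*19 = 11
  bit 3 = 0: r = r^2 mod 23 = 11^2 = 6
  -> s = B^a = 6

Answer: 2 19 6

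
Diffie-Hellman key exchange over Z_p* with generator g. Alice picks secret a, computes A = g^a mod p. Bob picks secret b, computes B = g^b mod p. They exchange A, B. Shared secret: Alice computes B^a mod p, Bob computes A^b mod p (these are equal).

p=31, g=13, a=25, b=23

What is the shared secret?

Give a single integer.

A = 13^25 mod 31  (bits of 25 = 11001)
  bit 0 = 1: r = r^2 * 13 mod 31 = 1^2 * 13 = 1*13 = 13
  bit 1 = 1: r = r^2 * 13 mod 31 = 13^2 * 13 = 14*13 = 27
  bit 2 = 0: r = r^2 mod 31 = 27^2 = 16
  bit 3 = 0: r = r^2 mod 31 = 16^2 = 8
  bit 4 = 1: r = r^2 * 13 mod 31 = 8^2 * 13 = 2*13 = 26
  -> A = 26
B = 13^23 mod 31  (bits of 23 = 10111)
  bit 0 = 1: r = r^2 * 13 mod 31 = 1^2 * 13 = 1*13 = 13
  bit 1 = 0: r = r^2 mod 31 = 13^2 = 14
  bit 2 = 1: r = r^2 * 13 mod 31 = 14^2 * 13 = 10*13 = 6
  bit 3 = 1: r = r^2 * 13 mod 31 = 6^2 * 13 = 5*13 = 3
  bit 4 = 1: r = r^2 * 13 mod 31 = 3^2 * 13 = 9*13 = 24
  -> B = 24
s = B^a = 24^25 mod 31  (bits of 25 = 11001)
  bit 0 = 1: r = r^2 * 24 mod 31 = 1^2 * 24 = 1*24 = 24
  bit 1 = 1: r = r^2 * 24 mod 31 = 24^2 * 24 = 18*24 = 29
  bit 2 = 0: r = r^2 mod 31 = 29^2 = 4
  bit 3 = 0: r = r^2 mod 31 = 4^2 = 16
  bit 4 = 1: r = r^2 * 24 mod 31 = 16^2 * 24 = 8*24 = 6
  -> s = B^a = 6

Answer: 6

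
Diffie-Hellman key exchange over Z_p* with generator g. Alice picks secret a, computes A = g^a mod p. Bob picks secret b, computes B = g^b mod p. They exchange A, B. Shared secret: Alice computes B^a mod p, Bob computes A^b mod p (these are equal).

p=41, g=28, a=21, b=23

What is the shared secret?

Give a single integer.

Answer: 17

Derivation:
A = 28^21 mod 41  (bits of 21 = 10101)
  bit 0 = 1: r = r^2 * 28 mod 41 = 1^2 * 28 = 1*28 = 28
  bit 1 = 0: r = r^2 mod 41 = 28^2 = 5
  bit 2 = 1: r = r^2 * 28 mod 41 = 5^2 * 28 = 25*28 = 3
  bit 3 = 0: r = r^2 mod 41 = 3^2 = 9
  bit 4 = 1: r = r^2 * 28 mod 41 = 9^2 * 28 = 40*28 = 13
  -> A = 13
B = 28^23 mod 41  (bits of 23 = 10111)
  bit 0 = 1: r = r^2 * 28 mod 41 = 1^2 * 28 = 1*28 = 28
  bit 1 = 0: r = r^2 mod 41 = 28^2 = 5
  bit 2 = 1: r = r^2 * 28 mod 41 = 5^2 * 28 = 25*28 = 3
  bit 3 = 1: r = r^2 * 28 mod 41 = 3^2 * 28 = 9*28 = 6
  bit 4 = 1: r = r^2 * 28 mod 41 = 6^2 * 28 = 36*28 = 24
  -> B = 24
s = B^a = 24^21 mod 41  (bits of 21 = 10101)
  bit 0 = 1: r = r^2 * 24 mod 41 = 1^2 * 24 = 1*24 = 24
  bit 1 = 0: r = r^2 mod 41 = 24^2 = 2
  bit 2 = 1: r = r^2 * 24 mod 41 = 2^2 * 24 = 4*24 = 14
  bit 3 = 0: r = r^2 mod 41 = 14^2 = 32
  bit 4 = 1: r = r^2 * 24 mod 41 = 32^2 * 24 = 40*24 = 17
  -> s = B^a = 17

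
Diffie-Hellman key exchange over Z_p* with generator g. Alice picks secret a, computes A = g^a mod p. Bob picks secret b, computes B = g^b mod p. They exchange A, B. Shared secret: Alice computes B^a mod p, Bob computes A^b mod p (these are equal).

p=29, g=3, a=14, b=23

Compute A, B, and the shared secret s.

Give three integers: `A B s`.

Answer: 28 8 28

Derivation:
A = 3^14 mod 29  (bits of 14 = 1110)
  bit 0 = 1: r = r^2 * 3 mod 29 = 1^2 * 3 = 1*3 = 3
  bit 1 = 1: r = r^2 * 3 mod 29 = 3^2 * 3 = 9*3 = 27
  bit 2 = 1: r = r^2 * 3 mod 29 = 27^2 * 3 = 4*3 = 12
  bit 3 = 0: r = r^2 mod 29 = 12^2 = 28
  -> A = 28
B = 3^23 mod 29  (bits of 23 = 10111)
  bit 0 = 1: r = r^2 * 3 mod 29 = 1^2 * 3 = 1*3 = 3
  bit 1 = 0: r = r^2 mod 29 = 3^2 = 9
  bit 2 = 1: r = r^2 * 3 mod 29 = 9^2 * 3 = 23*3 = 11
  bit 3 = 1: r = r^2 * 3 mod 29 = 11^2 * 3 = 5*3 = 15
  bit 4 = 1: r = r^2 * 3 mod 29 = 15^2 * 3 = 22*3 = 8
  -> B = 8
s = B^a = 8^14 mod 29  (bits of 14 = 1110)
  bit 0 = 1: r = r^2 * 8 mod 29 = 1^2 * 8 = 1*8 = 8
  bit 1 = 1: r = r^2 * 8 mod 29 = 8^2 * 8 = 6*8 = 19
  bit 2 = 1: r = r^2 * 8 mod 29 = 19^2 * 8 = 13*8 = 17
  bit 3 = 0: r = r^2 mod 29 = 17^2 = 28
  -> s = B^a = 28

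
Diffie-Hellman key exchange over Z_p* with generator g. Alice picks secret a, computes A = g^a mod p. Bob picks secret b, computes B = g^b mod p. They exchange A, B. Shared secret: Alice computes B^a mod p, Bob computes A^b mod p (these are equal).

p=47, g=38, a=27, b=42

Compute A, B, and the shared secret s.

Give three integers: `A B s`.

A = 38^27 mod 47  (bits of 27 = 11011)
  bit 0 = 1: r = r^2 * 38 mod 47 = 1^2 * 38 = 1*38 = 38
  bit 1 = 1: r = r^2 * 38 mod 47 = 38^2 * 38 = 34*38 = 23
  bit 2 = 0: r = r^2 mod 47 = 23^2 = 12
  bit 3 = 1: r = r^2 * 38 mod 47 = 12^2 * 38 = 3*38 = 20
  bit 4 = 1: r = r^2 * 38 mod 47 = 20^2 * 38 = 24*38 = 19
  -> A = 19
B = 38^42 mod 47  (bits of 42 = 101010)
  bit 0 = 1: r = r^2 * 38 mod 47 = 1^2 * 38 = 1*38 = 38
  bit 1 = 0: r = r^2 mod 47 = 38^2 = 34
  bit 2 = 1: r = r^2 * 38 mod 47 = 34^2 * 38 = 28*38 = 30
  bit 3 = 0: r = r^2 mod 47 = 30^2 = 7
  bit 4 = 1: r = r^2 * 38 mod 47 = 7^2 * 38 = 2*38 = 29
  bit 5 = 0: r = r^2 mod 47 = 29^2 = 42
  -> B = 42
s = B^a = 42^27 mod 47  (bits of 27 = 11011)
  bit 0 = 1: r = r^2 * 42 mod 47 = 1^2 * 42 = 1*42 = 42
  bit 1 = 1: r = r^2 * 42 mod 47 = 42^2 * 42 = 25*42 = 16
  bit 2 = 0: r = r^2 mod 47 = 16^2 = 21
  bit 3 = 1: r = r^2 * 42 mod 47 = 21^2 * 42 = 18*42 = 4
  bit 4 = 1: r = r^2 * 42 mod 47 = 4^2 * 42 = 16*42 = 14
  -> s = B^a = 14

Answer: 19 42 14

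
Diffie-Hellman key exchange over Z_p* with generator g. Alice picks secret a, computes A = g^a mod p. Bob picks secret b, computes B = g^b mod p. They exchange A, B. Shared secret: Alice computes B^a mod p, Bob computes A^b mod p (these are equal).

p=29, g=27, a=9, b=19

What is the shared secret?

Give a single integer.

Answer: 21

Derivation:
A = 27^9 mod 29  (bits of 9 = 1001)
  bit 0 = 1: r = r^2 * 27 mod 29 = 1^2 * 27 = 1*27 = 27
  bit 1 = 0: r = r^2 mod 29 = 27^2 = 4
  bit 2 = 0: r = r^2 mod 29 = 4^2 = 16
  bit 3 = 1: r = r^2 * 27 mod 29 = 16^2 * 27 = 24*27 = 10
  -> A = 10
B = 27^19 mod 29  (bits of 19 = 10011)
  bit 0 = 1: r = r^2 * 27 mod 29 = 1^2 * 27 = 1*27 = 27
  bit 1 = 0: r = r^2 mod 29 = 27^2 = 4
  bit 2 = 0: r = r^2 mod 29 = 4^2 = 16
  bit 3 = 1: r = r^2 * 27 mod 29 = 16^2 * 27 = 24*27 = 10
  bit 4 = 1: r = r^2 * 27 mod 29 = 10^2 * 27 = 13*27 = 3
  -> B = 3
s = B^a = 3^9 mod 29  (bits of 9 = 1001)
  bit 0 = 1: r = r^2 * 3 mod 29 = 1^2 * 3 = 1*3 = 3
  bit 1 = 0: r = r^2 mod 29 = 3^2 = 9
  bit 2 = 0: r = r^2 mod 29 = 9^2 = 23
  bit 3 = 1: r = r^2 * 3 mod 29 = 23^2 * 3 = 7*3 = 21
  -> s = B^a = 21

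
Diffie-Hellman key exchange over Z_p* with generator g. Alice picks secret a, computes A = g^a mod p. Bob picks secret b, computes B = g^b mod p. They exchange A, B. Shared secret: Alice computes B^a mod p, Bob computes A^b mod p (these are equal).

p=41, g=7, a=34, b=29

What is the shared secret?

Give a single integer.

Answer: 21

Derivation:
A = 7^34 mod 41  (bits of 34 = 100010)
  bit 0 = 1: r = r^2 * 7 mod 41 = 1^2 * 7 = 1*7 = 7
  bit 1 = 0: r = r^2 mod 41 = 7^2 = 8
  bit 2 = 0: r = r^2 mod 41 = 8^2 = 23
  bit 3 = 0: r = r^2 mod 41 = 23^2 = 37
  bit 4 = 1: r = r^2 * 7 mod 41 = 37^2 * 7 = 16*7 = 30
  bit 5 = 0: r = r^2 mod 41 = 30^2 = 39
  -> A = 39
B = 7^29 mod 41  (bits of 29 = 11101)
  bit 0 = 1: r = r^2 * 7 mod 41 = 1^2 * 7 = 1*7 = 7
  bit 1 = 1: r = r^2 * 7 mod 41 = 7^2 * 7 = 8*7 = 15
  bit 2 = 1: r = r^2 * 7 mod 41 = 15^2 * 7 = 20*7 = 17
  bit 3 = 0: r = r^2 mod 41 = 17^2 = 2
  bit 4 = 1: r = r^2 * 7 mod 41 = 2^2 * 7 = 4*7 = 28
  -> B = 28
s = B^a = 28^34 mod 41  (bits of 34 = 100010)
  bit 0 = 1: r = r^2 * 28 mod 41 = 1^2 * 28 = 1*28 = 28
  bit 1 = 0: r = r^2 mod 41 = 28^2 = 5
  bit 2 = 0: r = r^2 mod 41 = 5^2 = 25
  bit 3 = 0: r = r^2 mod 41 = 25^2 = 10
  bit 4 = 1: r = r^2 * 28 mod 41 = 10^2 * 28 = 18*28 = 12
  bit 5 = 0: r = r^2 mod 41 = 12^2 = 21
  -> s = B^a = 21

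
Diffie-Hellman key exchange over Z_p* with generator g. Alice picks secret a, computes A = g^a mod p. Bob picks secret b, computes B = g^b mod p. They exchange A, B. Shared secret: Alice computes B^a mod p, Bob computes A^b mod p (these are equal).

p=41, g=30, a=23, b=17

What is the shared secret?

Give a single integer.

A = 30^23 mod 41  (bits of 23 = 10111)
  bit 0 = 1: r = r^2 * 30 mod 41 = 1^2 * 30 = 1*30 = 30
  bit 1 = 0: r = r^2 mod 41 = 30^2 = 39
  bit 2 = 1: r = r^2 * 30 mod 41 = 39^2 * 30 = 4*30 = 38
  bit 3 = 1: r = r^2 * 30 mod 41 = 38^2 * 30 = 9*30 = 24
  bit 4 = 1: r = r^2 * 30 mod 41 = 24^2 * 30 = 2*30 = 19
  -> A = 19
B = 30^17 mod 41  (bits of 17 = 10001)
  bit 0 = 1: r = r^2 * 30 mod 41 = 1^2 * 30 = 1*30 = 30
  bit 1 = 0: r = r^2 mod 41 = 30^2 = 39
  bit 2 = 0: r = r^2 mod 41 = 39^2 = 4
  bit 3 = 0: r = r^2 mod 41 = 4^2 = 16
  bit 4 = 1: r = r^2 * 30 mod 41 = 16^2 * 30 = 10*30 = 13
  -> B = 13
s = B^a = 13^23 mod 41  (bits of 23 = 10111)
  bit 0 = 1: r = r^2 * 13 mod 41 = 1^2 * 13 = 1*13 = 13
  bit 1 = 0: r = r^2 mod 41 = 13^2 = 5
  bit 2 = 1: r = r^2 * 13 mod 41 = 5^2 * 13 = 25*13 = 38
  bit 3 = 1: r = r^2 * 13 mod 41 = 38^2 * 13 = 9*13 = 35
  bit 4 = 1: r = r^2 * 13 mod 41 = 35^2 * 13 = 36*13 = 17
  -> s = B^a = 17

Answer: 17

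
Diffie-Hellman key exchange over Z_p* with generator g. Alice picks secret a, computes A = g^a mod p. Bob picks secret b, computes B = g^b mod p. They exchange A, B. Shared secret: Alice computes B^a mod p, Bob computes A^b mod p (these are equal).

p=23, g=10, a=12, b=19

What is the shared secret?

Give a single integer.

A = 10^12 mod 23  (bits of 12 = 1100)
  bit 0 = 1: r = r^2 * 10 mod 23 = 1^2 * 10 = 1*10 = 10
  bit 1 = 1: r = r^2 * 10 mod 23 = 10^2 * 10 = 8*10 = 11
  bit 2 = 0: r = r^2 mod 23 = 11^2 = 6
  bit 3 = 0: r = r^2 mod 23 = 6^2 = 13
  -> A = 13
B = 10^19 mod 23  (bits of 19 = 10011)
  bit 0 = 1: r = r^2 * 10 mod 23 = 1^2 * 10 = 1*10 = 10
  bit 1 = 0: r = r^2 mod 23 = 10^2 = 8
  bit 2 = 0: r = r^2 mod 23 = 8^2 = 18
  bit 3 = 1: r = r^2 * 10 mod 23 = 18^2 * 10 = 2*10 = 20
  bit 4 = 1: r = r^2 * 10 mod 23 = 20^2 * 10 = 9*10 = 21
  -> B = 21
s = B^a = 21^12 mod 23  (bits of 12 = 1100)
  bit 0 = 1: r = r^2 * 21 mod 23 = 1^2 * 21 = 1*21 = 21
  bit 1 = 1: r = r^2 * 21 mod 23 = 21^2 * 21 = 4*21 = 15
  bit 2 = 0: r = r^2 mod 23 = 15^2 = 18
  bit 3 = 0: r = r^2 mod 23 = 18^2 = 2
  -> s = B^a = 2

Answer: 2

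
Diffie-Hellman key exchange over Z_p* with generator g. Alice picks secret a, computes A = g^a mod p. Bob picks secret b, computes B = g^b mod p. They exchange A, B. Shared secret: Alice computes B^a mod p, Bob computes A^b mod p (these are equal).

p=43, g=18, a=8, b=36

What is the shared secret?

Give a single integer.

A = 18^8 mod 43  (bits of 8 = 1000)
  bit 0 = 1: r = r^2 * 18 mod 43 = 1^2 * 18 = 1*18 = 18
  bit 1 = 0: r = r^2 mod 43 = 18^2 = 23
  bit 2 = 0: r = r^2 mod 43 = 23^2 = 13
  bit 3 = 0: r = r^2 mod 43 = 13^2 = 40
  -> A = 40
B = 18^36 mod 43  (bits of 36 = 100100)
  bit 0 = 1: r = r^2 * 18 mod 43 = 1^2 * 18 = 1*18 = 18
  bit 1 = 0: r = r^2 mod 43 = 18^2 = 23
  bit 2 = 0: r = r^2 mod 43 = 23^2 = 13
  bit 3 = 1: r = r^2 * 18 mod 43 = 13^2 * 18 = 40*18 = 32
  bit 4 = 0: r = r^2 mod 43 = 32^2 = 35
  bit 5 = 0: r = r^2 mod 43 = 35^2 = 21
  -> B = 21
s = B^a = 21^8 mod 43  (bits of 8 = 1000)
  bit 0 = 1: r = r^2 * 21 mod 43 = 1^2 * 21 = 1*21 = 21
  bit 1 = 0: r = r^2 mod 43 = 21^2 = 11
  bit 2 = 0: r = r^2 mod 43 = 11^2 = 35
  bit 3 = 0: r = r^2 mod 43 = 35^2 = 21
  -> s = B^a = 21

Answer: 21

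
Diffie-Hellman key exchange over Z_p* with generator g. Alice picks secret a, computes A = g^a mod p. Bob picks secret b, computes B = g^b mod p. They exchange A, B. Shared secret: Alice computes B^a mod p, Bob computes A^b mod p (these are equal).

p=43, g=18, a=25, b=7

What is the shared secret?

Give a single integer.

Answer: 7

Derivation:
A = 18^25 mod 43  (bits of 25 = 11001)
  bit 0 = 1: r = r^2 * 18 mod 43 = 1^2 * 18 = 1*18 = 18
  bit 1 = 1: r = r^2 * 18 mod 43 = 18^2 * 18 = 23*18 = 27
  bit 2 = 0: r = r^2 mod 43 = 27^2 = 41
  bit 3 = 0: r = r^2 mod 43 = 41^2 = 4
  bit 4 = 1: r = r^2 * 18 mod 43 = 4^2 * 18 = 16*18 = 30
  -> A = 30
B = 18^7 mod 43  (bits of 7 = 111)
  bit 0 = 1: r = r^2 * 18 mod 43 = 1^2 * 18 = 1*18 = 18
  bit 1 = 1: r = r^2 * 18 mod 43 = 18^2 * 18 = 23*18 = 27
  bit 2 = 1: r = r^2 * 18 mod 43 = 27^2 * 18 = 41*18 = 7
  -> B = 7
s = B^a = 7^25 mod 43  (bits of 25 = 11001)
  bit 0 = 1: r = r^2 * 7 mod 43 = 1^2 * 7 = 1*7 = 7
  bit 1 = 1: r = r^2 * 7 mod 43 = 7^2 * 7 = 6*7 = 42
  bit 2 = 0: r = r^2 mod 43 = 42^2 = 1
  bit 3 = 0: r = r^2 mod 43 = 1^2 = 1
  bit 4 = 1: r = r^2 * 7 mod 43 = 1^2 * 7 = 1*7 = 7
  -> s = B^a = 7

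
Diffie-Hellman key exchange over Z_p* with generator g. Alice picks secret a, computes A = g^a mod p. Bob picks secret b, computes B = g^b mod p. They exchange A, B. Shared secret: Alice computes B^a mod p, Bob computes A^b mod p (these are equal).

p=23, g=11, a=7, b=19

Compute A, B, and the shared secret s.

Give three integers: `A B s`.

Answer: 7 15 11

Derivation:
A = 11^7 mod 23  (bits of 7 = 111)
  bit 0 = 1: r = r^2 * 11 mod 23 = 1^2 * 11 = 1*11 = 11
  bit 1 = 1: r = r^2 * 11 mod 23 = 11^2 * 11 = 6*11 = 20
  bit 2 = 1: r = r^2 * 11 mod 23 = 20^2 * 11 = 9*11 = 7
  -> A = 7
B = 11^19 mod 23  (bits of 19 = 10011)
  bit 0 = 1: r = r^2 * 11 mod 23 = 1^2 * 11 = 1*11 = 11
  bit 1 = 0: r = r^2 mod 23 = 11^2 = 6
  bit 2 = 0: r = r^2 mod 23 = 6^2 = 13
  bit 3 = 1: r = r^2 * 11 mod 23 = 13^2 * 11 = 8*11 = 19
  bit 4 = 1: r = r^2 * 11 mod 23 = 19^2 * 11 = 16*11 = 15
  -> B = 15
s = B^a = 15^7 mod 23  (bits of 7 = 111)
  bit 0 = 1: r = r^2 * 15 mod 23 = 1^2 * 15 = 1*15 = 15
  bit 1 = 1: r = r^2 * 15 mod 23 = 15^2 * 15 = 18*15 = 17
  bit 2 = 1: r = r^2 * 15 mod 23 = 17^2 * 15 = 13*15 = 11
  -> s = B^a = 11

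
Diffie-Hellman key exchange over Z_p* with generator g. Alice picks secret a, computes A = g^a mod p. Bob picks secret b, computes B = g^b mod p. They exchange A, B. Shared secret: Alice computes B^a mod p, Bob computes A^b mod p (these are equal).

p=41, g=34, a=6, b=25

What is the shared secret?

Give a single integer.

Answer: 32

Derivation:
A = 34^6 mod 41  (bits of 6 = 110)
  bit 0 = 1: r = r^2 * 34 mod 41 = 1^2 * 34 = 1*34 = 34
  bit 1 = 1: r = r^2 * 34 mod 41 = 34^2 * 34 = 8*34 = 26
  bit 2 = 0: r = r^2 mod 41 = 26^2 = 20
  -> A = 20
B = 34^25 mod 41  (bits of 25 = 11001)
  bit 0 = 1: r = r^2 * 34 mod 41 = 1^2 * 34 = 1*34 = 34
  bit 1 = 1: r = r^2 * 34 mod 41 = 34^2 * 34 = 8*34 = 26
  bit 2 = 0: r = r^2 mod 41 = 26^2 = 20
  bit 3 = 0: r = r^2 mod 41 = 20^2 = 31
  bit 4 = 1: r = r^2 * 34 mod 41 = 31^2 * 34 = 18*34 = 38
  -> B = 38
s = B^a = 38^6 mod 41  (bits of 6 = 110)
  bit 0 = 1: r = r^2 * 38 mod 41 = 1^2 * 38 = 1*38 = 38
  bit 1 = 1: r = r^2 * 38 mod 41 = 38^2 * 38 = 9*38 = 14
  bit 2 = 0: r = r^2 mod 41 = 14^2 = 32
  -> s = B^a = 32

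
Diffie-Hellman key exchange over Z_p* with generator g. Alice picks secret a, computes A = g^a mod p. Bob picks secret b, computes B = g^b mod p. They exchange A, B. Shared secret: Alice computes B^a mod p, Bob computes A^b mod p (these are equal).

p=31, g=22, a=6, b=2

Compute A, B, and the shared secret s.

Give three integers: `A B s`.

A = 22^6 mod 31  (bits of 6 = 110)
  bit 0 = 1: r = r^2 * 22 mod 31 = 1^2 * 22 = 1*22 = 22
  bit 1 = 1: r = r^2 * 22 mod 31 = 22^2 * 22 = 19*22 = 15
  bit 2 = 0: r = r^2 mod 31 = 15^2 = 8
  -> A = 8
B = 22^2 mod 31  (bits of 2 = 10)
  bit 0 = 1: r = r^2 * 22 mod 31 = 1^2 * 22 = 1*22 = 22
  bit 1 = 0: r = r^2 mod 31 = 22^2 = 19
  -> B = 19
s = B^a = 19^6 mod 31  (bits of 6 = 110)
  bit 0 = 1: r = r^2 * 19 mod 31 = 1^2 * 19 = 1*19 = 19
  bit 1 = 1: r = r^2 * 19 mod 31 = 19^2 * 19 = 20*19 = 8
  bit 2 = 0: r = r^2 mod 31 = 8^2 = 2
  -> s = B^a = 2

Answer: 8 19 2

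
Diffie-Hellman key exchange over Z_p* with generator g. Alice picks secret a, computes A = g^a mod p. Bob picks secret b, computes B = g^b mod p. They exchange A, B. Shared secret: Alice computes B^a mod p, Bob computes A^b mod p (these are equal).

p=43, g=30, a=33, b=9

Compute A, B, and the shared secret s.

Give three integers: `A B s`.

Answer: 2 22 39

Derivation:
A = 30^33 mod 43  (bits of 33 = 100001)
  bit 0 = 1: r = r^2 * 30 mod 43 = 1^2 * 30 = 1*30 = 30
  bit 1 = 0: r = r^2 mod 43 = 30^2 = 40
  bit 2 = 0: r = r^2 mod 43 = 40^2 = 9
  bit 3 = 0: r = r^2 mod 43 = 9^2 = 38
  bit 4 = 0: r = r^2 mod 43 = 38^2 = 25
  bit 5 = 1: r = r^2 * 30 mod 43 = 25^2 * 30 = 23*30 = 2
  -> A = 2
B = 30^9 mod 43  (bits of 9 = 1001)
  bit 0 = 1: r = r^2 * 30 mod 43 = 1^2 * 30 = 1*30 = 30
  bit 1 = 0: r = r^2 mod 43 = 30^2 = 40
  bit 2 = 0: r = r^2 mod 43 = 40^2 = 9
  bit 3 = 1: r = r^2 * 30 mod 43 = 9^2 * 30 = 38*30 = 22
  -> B = 22
s = B^a = 22^33 mod 43  (bits of 33 = 100001)
  bit 0 = 1: r = r^2 * 22 mod 43 = 1^2 * 22 = 1*22 = 22
  bit 1 = 0: r = r^2 mod 43 = 22^2 = 11
  bit 2 = 0: r = r^2 mod 43 = 11^2 = 35
  bit 3 = 0: r = r^2 mod 43 = 35^2 = 21
  bit 4 = 0: r = r^2 mod 43 = 21^2 = 11
  bit 5 = 1: r = r^2 * 22 mod 43 = 11^2 * 22 = 35*22 = 39
  -> s = B^a = 39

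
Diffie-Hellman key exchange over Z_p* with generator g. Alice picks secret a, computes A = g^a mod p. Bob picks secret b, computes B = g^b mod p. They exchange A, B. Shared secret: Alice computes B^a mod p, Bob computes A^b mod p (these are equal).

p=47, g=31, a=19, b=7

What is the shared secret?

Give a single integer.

Answer: 39

Derivation:
A = 31^19 mod 47  (bits of 19 = 10011)
  bit 0 = 1: r = r^2 * 31 mod 47 = 1^2 * 31 = 1*31 = 31
  bit 1 = 0: r = r^2 mod 47 = 31^2 = 21
  bit 2 = 0: r = r^2 mod 47 = 21^2 = 18
  bit 3 = 1: r = r^2 * 31 mod 47 = 18^2 * 31 = 42*31 = 33
  bit 4 = 1: r = r^2 * 31 mod 47 = 33^2 * 31 = 8*31 = 13
  -> A = 13
B = 31^7 mod 47  (bits of 7 = 111)
  bit 0 = 1: r = r^2 * 31 mod 47 = 1^2 * 31 = 1*31 = 31
  bit 1 = 1: r = r^2 * 31 mod 47 = 31^2 * 31 = 21*31 = 40
  bit 2 = 1: r = r^2 * 31 mod 47 = 40^2 * 31 = 2*31 = 15
  -> B = 15
s = B^a = 15^19 mod 47  (bits of 19 = 10011)
  bit 0 = 1: r = r^2 * 15 mod 47 = 1^2 * 15 = 1*15 = 15
  bit 1 = 0: r = r^2 mod 47 = 15^2 = 37
  bit 2 = 0: r = r^2 mod 47 = 37^2 = 6
  bit 3 = 1: r = r^2 * 15 mod 47 = 6^2 * 15 = 36*15 = 23
  bit 4 = 1: r = r^2 * 15 mod 47 = 23^2 * 15 = 12*15 = 39
  -> s = B^a = 39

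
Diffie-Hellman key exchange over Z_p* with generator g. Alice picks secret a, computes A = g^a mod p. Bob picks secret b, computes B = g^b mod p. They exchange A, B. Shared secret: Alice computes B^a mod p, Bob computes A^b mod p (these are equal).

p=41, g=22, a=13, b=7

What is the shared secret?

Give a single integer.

A = 22^13 mod 41  (bits of 13 = 1101)
  bit 0 = 1: r = r^2 * 22 mod 41 = 1^2 * 22 = 1*22 = 22
  bit 1 = 1: r = r^2 * 22 mod 41 = 22^2 * 22 = 33*22 = 29
  bit 2 = 0: r = r^2 mod 41 = 29^2 = 21
  bit 3 = 1: r = r^2 * 22 mod 41 = 21^2 * 22 = 31*22 = 26
  -> A = 26
B = 22^7 mod 41  (bits of 7 = 111)
  bit 0 = 1: r = r^2 * 22 mod 41 = 1^2 * 22 = 1*22 = 22
  bit 1 = 1: r = r^2 * 22 mod 41 = 22^2 * 22 = 33*22 = 29
  bit 2 = 1: r = r^2 * 22 mod 41 = 29^2 * 22 = 21*22 = 11
  -> B = 11
s = B^a = 11^13 mod 41  (bits of 13 = 1101)
  bit 0 = 1: r = r^2 * 11 mod 41 = 1^2 * 11 = 1*11 = 11
  bit 1 = 1: r = r^2 * 11 mod 41 = 11^2 * 11 = 39*11 = 19
  bit 2 = 0: r = r^2 mod 41 = 19^2 = 33
  bit 3 = 1: r = r^2 * 11 mod 41 = 33^2 * 11 = 23*11 = 7
  -> s = B^a = 7

Answer: 7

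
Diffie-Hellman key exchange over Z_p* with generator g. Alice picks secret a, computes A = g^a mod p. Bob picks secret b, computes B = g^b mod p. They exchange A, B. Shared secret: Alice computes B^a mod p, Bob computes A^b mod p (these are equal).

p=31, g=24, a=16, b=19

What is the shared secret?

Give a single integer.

Answer: 14

Derivation:
A = 24^16 mod 31  (bits of 16 = 10000)
  bit 0 = 1: r = r^2 * 24 mod 31 = 1^2 * 24 = 1*24 = 24
  bit 1 = 0: r = r^2 mod 31 = 24^2 = 18
  bit 2 = 0: r = r^2 mod 31 = 18^2 = 14
  bit 3 = 0: r = r^2 mod 31 = 14^2 = 10
  bit 4 = 0: r = r^2 mod 31 = 10^2 = 7
  -> A = 7
B = 24^19 mod 31  (bits of 19 = 10011)
  bit 0 = 1: r = r^2 * 24 mod 31 = 1^2 * 24 = 1*24 = 24
  bit 1 = 0: r = r^2 mod 31 = 24^2 = 18
  bit 2 = 0: r = r^2 mod 31 = 18^2 = 14
  bit 3 = 1: r = r^2 * 24 mod 31 = 14^2 * 24 = 10*24 = 23
  bit 4 = 1: r = r^2 * 24 mod 31 = 23^2 * 24 = 2*24 = 17
  -> B = 17
s = B^a = 17^16 mod 31  (bits of 16 = 10000)
  bit 0 = 1: r = r^2 * 17 mod 31 = 1^2 * 17 = 1*17 = 17
  bit 1 = 0: r = r^2 mod 31 = 17^2 = 10
  bit 2 = 0: r = r^2 mod 31 = 10^2 = 7
  bit 3 = 0: r = r^2 mod 31 = 7^2 = 18
  bit 4 = 0: r = r^2 mod 31 = 18^2 = 14
  -> s = B^a = 14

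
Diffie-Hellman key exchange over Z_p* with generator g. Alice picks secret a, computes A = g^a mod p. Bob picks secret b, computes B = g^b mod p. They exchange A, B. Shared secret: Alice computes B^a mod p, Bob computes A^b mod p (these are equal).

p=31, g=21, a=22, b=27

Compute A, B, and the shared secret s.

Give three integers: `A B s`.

A = 21^22 mod 31  (bits of 22 = 10110)
  bit 0 = 1: r = r^2 * 21 mod 31 = 1^2 * 21 = 1*21 = 21
  bit 1 = 0: r = r^2 mod 31 = 21^2 = 7
  bit 2 = 1: r = r^2 * 21 mod 31 = 7^2 * 21 = 18*21 = 6
  bit 3 = 1: r = r^2 * 21 mod 31 = 6^2 * 21 = 5*21 = 12
  bit 4 = 0: r = r^2 mod 31 = 12^2 = 20
  -> A = 20
B = 21^27 mod 31  (bits of 27 = 11011)
  bit 0 = 1: r = r^2 * 21 mod 31 = 1^2 * 21 = 1*21 = 21
  bit 1 = 1: r = r^2 * 21 mod 31 = 21^2 * 21 = 7*21 = 23
  bit 2 = 0: r = r^2 mod 31 = 23^2 = 2
  bit 3 = 1: r = r^2 * 21 mod 31 = 2^2 * 21 = 4*21 = 22
  bit 4 = 1: r = r^2 * 21 mod 31 = 22^2 * 21 = 19*21 = 27
  -> B = 27
s = B^a = 27^22 mod 31  (bits of 22 = 10110)
  bit 0 = 1: r = r^2 * 27 mod 31 = 1^2 * 27 = 1*27 = 27
  bit 1 = 0: r = r^2 mod 31 = 27^2 = 16
  bit 2 = 1: r = r^2 * 27 mod 31 = 16^2 * 27 = 8*27 = 30
  bit 3 = 1: r = r^2 * 27 mod 31 = 30^2 * 27 = 1*27 = 27
  bit 4 = 0: r = r^2 mod 31 = 27^2 = 16
  -> s = B^a = 16

Answer: 20 27 16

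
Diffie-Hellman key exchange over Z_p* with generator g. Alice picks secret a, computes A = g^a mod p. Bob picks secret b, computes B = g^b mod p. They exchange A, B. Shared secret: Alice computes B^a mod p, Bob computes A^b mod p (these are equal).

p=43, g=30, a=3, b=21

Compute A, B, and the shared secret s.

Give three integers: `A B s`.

Answer: 39 42 42

Derivation:
A = 30^3 mod 43  (bits of 3 = 11)
  bit 0 = 1: r = r^2 * 30 mod 43 = 1^2 * 30 = 1*30 = 30
  bit 1 = 1: r = r^2 * 30 mod 43 = 30^2 * 30 = 40*30 = 39
  -> A = 39
B = 30^21 mod 43  (bits of 21 = 10101)
  bit 0 = 1: r = r^2 * 30 mod 43 = 1^2 * 30 = 1*30 = 30
  bit 1 = 0: r = r^2 mod 43 = 30^2 = 40
  bit 2 = 1: r = r^2 * 30 mod 43 = 40^2 * 30 = 9*30 = 12
  bit 3 = 0: r = r^2 mod 43 = 12^2 = 15
  bit 4 = 1: r = r^2 * 30 mod 43 = 15^2 * 30 = 10*30 = 42
  -> B = 42
s = B^a = 42^3 mod 43  (bits of 3 = 11)
  bit 0 = 1: r = r^2 * 42 mod 43 = 1^2 * 42 = 1*42 = 42
  bit 1 = 1: r = r^2 * 42 mod 43 = 42^2 * 42 = 1*42 = 42
  -> s = B^a = 42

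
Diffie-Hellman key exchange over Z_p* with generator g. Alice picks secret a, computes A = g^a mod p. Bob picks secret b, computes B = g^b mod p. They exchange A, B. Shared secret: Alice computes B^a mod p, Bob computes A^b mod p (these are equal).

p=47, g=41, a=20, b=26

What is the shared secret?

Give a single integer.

A = 41^20 mod 47  (bits of 20 = 10100)
  bit 0 = 1: r = r^2 * 41 mod 47 = 1^2 * 41 = 1*41 = 41
  bit 1 = 0: r = r^2 mod 47 = 41^2 = 36
  bit 2 = 1: r = r^2 * 41 mod 47 = 36^2 * 41 = 27*41 = 26
  bit 3 = 0: r = r^2 mod 47 = 26^2 = 18
  bit 4 = 0: r = r^2 mod 47 = 18^2 = 42
  -> A = 42
B = 41^26 mod 47  (bits of 26 = 11010)
  bit 0 = 1: r = r^2 * 41 mod 47 = 1^2 * 41 = 1*41 = 41
  bit 1 = 1: r = r^2 * 41 mod 47 = 41^2 * 41 = 36*41 = 19
  bit 2 = 0: r = r^2 mod 47 = 19^2 = 32
  bit 3 = 1: r = r^2 * 41 mod 47 = 32^2 * 41 = 37*41 = 13
  bit 4 = 0: r = r^2 mod 47 = 13^2 = 28
  -> B = 28
s = B^a = 28^20 mod 47  (bits of 20 = 10100)
  bit 0 = 1: r = r^2 * 28 mod 47 = 1^2 * 28 = 1*28 = 28
  bit 1 = 0: r = r^2 mod 47 = 28^2 = 32
  bit 2 = 1: r = r^2 * 28 mod 47 = 32^2 * 28 = 37*28 = 2
  bit 3 = 0: r = r^2 mod 47 = 2^2 = 4
  bit 4 = 0: r = r^2 mod 47 = 4^2 = 16
  -> s = B^a = 16

Answer: 16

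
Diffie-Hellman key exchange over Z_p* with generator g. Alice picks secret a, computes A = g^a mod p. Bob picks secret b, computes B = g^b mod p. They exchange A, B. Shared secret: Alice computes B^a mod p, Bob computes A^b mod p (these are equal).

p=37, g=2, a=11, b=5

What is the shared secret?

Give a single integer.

A = 2^11 mod 37  (bits of 11 = 1011)
  bit 0 = 1: r = r^2 * 2 mod 37 = 1^2 * 2 = 1*2 = 2
  bit 1 = 0: r = r^2 mod 37 = 2^2 = 4
  bit 2 = 1: r = r^2 * 2 mod 37 = 4^2 * 2 = 16*2 = 32
  bit 3 = 1: r = r^2 * 2 mod 37 = 32^2 * 2 = 25*2 = 13
  -> A = 13
B = 2^5 mod 37  (bits of 5 = 101)
  bit 0 = 1: r = r^2 * 2 mod 37 = 1^2 * 2 = 1*2 = 2
  bit 1 = 0: r = r^2 mod 37 = 2^2 = 4
  bit 2 = 1: r = r^2 * 2 mod 37 = 4^2 * 2 = 16*2 = 32
  -> B = 32
s = B^a = 32^11 mod 37  (bits of 11 = 1011)
  bit 0 = 1: r = r^2 * 32 mod 37 = 1^2 * 32 = 1*32 = 32
  bit 1 = 0: r = r^2 mod 37 = 32^2 = 25
  bit 2 = 1: r = r^2 * 32 mod 37 = 25^2 * 32 = 33*32 = 20
  bit 3 = 1: r = r^2 * 32 mod 37 = 20^2 * 32 = 30*32 = 35
  -> s = B^a = 35

Answer: 35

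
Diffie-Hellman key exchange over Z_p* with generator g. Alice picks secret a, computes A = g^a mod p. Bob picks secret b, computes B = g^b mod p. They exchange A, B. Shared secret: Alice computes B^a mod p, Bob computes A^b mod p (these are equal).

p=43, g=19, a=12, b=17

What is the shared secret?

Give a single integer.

Answer: 4

Derivation:
A = 19^12 mod 43  (bits of 12 = 1100)
  bit 0 = 1: r = r^2 * 19 mod 43 = 1^2 * 19 = 1*19 = 19
  bit 1 = 1: r = r^2 * 19 mod 43 = 19^2 * 19 = 17*19 = 22
  bit 2 = 0: r = r^2 mod 43 = 22^2 = 11
  bit 3 = 0: r = r^2 mod 43 = 11^2 = 35
  -> A = 35
B = 19^17 mod 43  (bits of 17 = 10001)
  bit 0 = 1: r = r^2 * 19 mod 43 = 1^2 * 19 = 1*19 = 19
  bit 1 = 0: r = r^2 mod 43 = 19^2 = 17
  bit 2 = 0: r = r^2 mod 43 = 17^2 = 31
  bit 3 = 0: r = r^2 mod 43 = 31^2 = 15
  bit 4 = 1: r = r^2 * 19 mod 43 = 15^2 * 19 = 10*19 = 18
  -> B = 18
s = B^a = 18^12 mod 43  (bits of 12 = 1100)
  bit 0 = 1: r = r^2 * 18 mod 43 = 1^2 * 18 = 1*18 = 18
  bit 1 = 1: r = r^2 * 18 mod 43 = 18^2 * 18 = 23*18 = 27
  bit 2 = 0: r = r^2 mod 43 = 27^2 = 41
  bit 3 = 0: r = r^2 mod 43 = 41^2 = 4
  -> s = B^a = 4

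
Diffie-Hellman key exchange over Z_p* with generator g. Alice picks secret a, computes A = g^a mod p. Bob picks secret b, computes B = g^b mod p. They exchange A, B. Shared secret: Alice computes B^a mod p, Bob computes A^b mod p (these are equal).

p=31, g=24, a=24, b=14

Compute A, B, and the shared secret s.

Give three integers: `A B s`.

A = 24^24 mod 31  (bits of 24 = 11000)
  bit 0 = 1: r = r^2 * 24 mod 31 = 1^2 * 24 = 1*24 = 24
  bit 1 = 1: r = r^2 * 24 mod 31 = 24^2 * 24 = 18*24 = 29
  bit 2 = 0: r = r^2 mod 31 = 29^2 = 4
  bit 3 = 0: r = r^2 mod 31 = 4^2 = 16
  bit 4 = 0: r = r^2 mod 31 = 16^2 = 8
  -> A = 8
B = 24^14 mod 31  (bits of 14 = 1110)
  bit 0 = 1: r = r^2 * 24 mod 31 = 1^2 * 24 = 1*24 = 24
  bit 1 = 1: r = r^2 * 24 mod 31 = 24^2 * 24 = 18*24 = 29
  bit 2 = 1: r = r^2 * 24 mod 31 = 29^2 * 24 = 4*24 = 3
  bit 3 = 0: r = r^2 mod 31 = 3^2 = 9
  -> B = 9
s = B^a = 9^24 mod 31  (bits of 24 = 11000)
  bit 0 = 1: r = r^2 * 9 mod 31 = 1^2 * 9 = 1*9 = 9
  bit 1 = 1: r = r^2 * 9 mod 31 = 9^2 * 9 = 19*9 = 16
  bit 2 = 0: r = r^2 mod 31 = 16^2 = 8
  bit 3 = 0: r = r^2 mod 31 = 8^2 = 2
  bit 4 = 0: r = r^2 mod 31 = 2^2 = 4
  -> s = B^a = 4

Answer: 8 9 4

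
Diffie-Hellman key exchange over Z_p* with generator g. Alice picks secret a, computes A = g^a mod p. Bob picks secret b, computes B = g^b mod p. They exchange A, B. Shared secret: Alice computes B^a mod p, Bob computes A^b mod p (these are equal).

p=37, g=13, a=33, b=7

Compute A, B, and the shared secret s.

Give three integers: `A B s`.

Answer: 8 32 29

Derivation:
A = 13^33 mod 37  (bits of 33 = 100001)
  bit 0 = 1: r = r^2 * 13 mod 37 = 1^2 * 13 = 1*13 = 13
  bit 1 = 0: r = r^2 mod 37 = 13^2 = 21
  bit 2 = 0: r = r^2 mod 37 = 21^2 = 34
  bit 3 = 0: r = r^2 mod 37 = 34^2 = 9
  bit 4 = 0: r = r^2 mod 37 = 9^2 = 7
  bit 5 = 1: r = r^2 * 13 mod 37 = 7^2 * 13 = 12*13 = 8
  -> A = 8
B = 13^7 mod 37  (bits of 7 = 111)
  bit 0 = 1: r = r^2 * 13 mod 37 = 1^2 * 13 = 1*13 = 13
  bit 1 = 1: r = r^2 * 13 mod 37 = 13^2 * 13 = 21*13 = 14
  bit 2 = 1: r = r^2 * 13 mod 37 = 14^2 * 13 = 11*13 = 32
  -> B = 32
s = B^a = 32^33 mod 37  (bits of 33 = 100001)
  bit 0 = 1: r = r^2 * 32 mod 37 = 1^2 * 32 = 1*32 = 32
  bit 1 = 0: r = r^2 mod 37 = 32^2 = 25
  bit 2 = 0: r = r^2 mod 37 = 25^2 = 33
  bit 3 = 0: r = r^2 mod 37 = 33^2 = 16
  bit 4 = 0: r = r^2 mod 37 = 16^2 = 34
  bit 5 = 1: r = r^2 * 32 mod 37 = 34^2 * 32 = 9*32 = 29
  -> s = B^a = 29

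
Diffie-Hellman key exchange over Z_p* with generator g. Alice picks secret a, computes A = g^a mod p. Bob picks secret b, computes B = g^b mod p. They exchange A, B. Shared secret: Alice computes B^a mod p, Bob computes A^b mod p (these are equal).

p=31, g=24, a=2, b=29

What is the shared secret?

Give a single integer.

A = 24^2 mod 31  (bits of 2 = 10)
  bit 0 = 1: r = r^2 * 24 mod 31 = 1^2 * 24 = 1*24 = 24
  bit 1 = 0: r = r^2 mod 31 = 24^2 = 18
  -> A = 18
B = 24^29 mod 31  (bits of 29 = 11101)
  bit 0 = 1: r = r^2 * 24 mod 31 = 1^2 * 24 = 1*24 = 24
  bit 1 = 1: r = r^2 * 24 mod 31 = 24^2 * 24 = 18*24 = 29
  bit 2 = 1: r = r^2 * 24 mod 31 = 29^2 * 24 = 4*24 = 3
  bit 3 = 0: r = r^2 mod 31 = 3^2 = 9
  bit 4 = 1: r = r^2 * 24 mod 31 = 9^2 * 24 = 19*24 = 22
  -> B = 22
s = B^a = 22^2 mod 31  (bits of 2 = 10)
  bit 0 = 1: r = r^2 * 22 mod 31 = 1^2 * 22 = 1*22 = 22
  bit 1 = 0: r = r^2 mod 31 = 22^2 = 19
  -> s = B^a = 19

Answer: 19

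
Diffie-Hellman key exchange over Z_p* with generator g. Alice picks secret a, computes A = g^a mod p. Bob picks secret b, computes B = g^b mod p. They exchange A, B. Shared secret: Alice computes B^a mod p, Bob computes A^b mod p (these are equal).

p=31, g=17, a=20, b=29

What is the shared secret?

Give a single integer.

Answer: 25

Derivation:
A = 17^20 mod 31  (bits of 20 = 10100)
  bit 0 = 1: r = r^2 * 17 mod 31 = 1^2 * 17 = 1*17 = 17
  bit 1 = 0: r = r^2 mod 31 = 17^2 = 10
  bit 2 = 1: r = r^2 * 17 mod 31 = 10^2 * 17 = 7*17 = 26
  bit 3 = 0: r = r^2 mod 31 = 26^2 = 25
  bit 4 = 0: r = r^2 mod 31 = 25^2 = 5
  -> A = 5
B = 17^29 mod 31  (bits of 29 = 11101)
  bit 0 = 1: r = r^2 * 17 mod 31 = 1^2 * 17 = 1*17 = 17
  bit 1 = 1: r = r^2 * 17 mod 31 = 17^2 * 17 = 10*17 = 15
  bit 2 = 1: r = r^2 * 17 mod 31 = 15^2 * 17 = 8*17 = 12
  bit 3 = 0: r = r^2 mod 31 = 12^2 = 20
  bit 4 = 1: r = r^2 * 17 mod 31 = 20^2 * 17 = 28*17 = 11
  -> B = 11
s = B^a = 11^20 mod 31  (bits of 20 = 10100)
  bit 0 = 1: r = r^2 * 11 mod 31 = 1^2 * 11 = 1*11 = 11
  bit 1 = 0: r = r^2 mod 31 = 11^2 = 28
  bit 2 = 1: r = r^2 * 11 mod 31 = 28^2 * 11 = 9*11 = 6
  bit 3 = 0: r = r^2 mod 31 = 6^2 = 5
  bit 4 = 0: r = r^2 mod 31 = 5^2 = 25
  -> s = B^a = 25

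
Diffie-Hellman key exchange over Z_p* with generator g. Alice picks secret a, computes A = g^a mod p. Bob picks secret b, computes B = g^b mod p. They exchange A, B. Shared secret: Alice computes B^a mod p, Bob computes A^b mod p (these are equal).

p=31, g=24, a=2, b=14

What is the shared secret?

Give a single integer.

Answer: 19

Derivation:
A = 24^2 mod 31  (bits of 2 = 10)
  bit 0 = 1: r = r^2 * 24 mod 31 = 1^2 * 24 = 1*24 = 24
  bit 1 = 0: r = r^2 mod 31 = 24^2 = 18
  -> A = 18
B = 24^14 mod 31  (bits of 14 = 1110)
  bit 0 = 1: r = r^2 * 24 mod 31 = 1^2 * 24 = 1*24 = 24
  bit 1 = 1: r = r^2 * 24 mod 31 = 24^2 * 24 = 18*24 = 29
  bit 2 = 1: r = r^2 * 24 mod 31 = 29^2 * 24 = 4*24 = 3
  bit 3 = 0: r = r^2 mod 31 = 3^2 = 9
  -> B = 9
s = B^a = 9^2 mod 31  (bits of 2 = 10)
  bit 0 = 1: r = r^2 * 9 mod 31 = 1^2 * 9 = 1*9 = 9
  bit 1 = 0: r = r^2 mod 31 = 9^2 = 19
  -> s = B^a = 19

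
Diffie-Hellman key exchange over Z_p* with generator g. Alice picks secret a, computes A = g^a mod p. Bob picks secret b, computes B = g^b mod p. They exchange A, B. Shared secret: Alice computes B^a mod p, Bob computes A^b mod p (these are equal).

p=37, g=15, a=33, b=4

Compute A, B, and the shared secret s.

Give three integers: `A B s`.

Answer: 14 9 10

Derivation:
A = 15^33 mod 37  (bits of 33 = 100001)
  bit 0 = 1: r = r^2 * 15 mod 37 = 1^2 * 15 = 1*15 = 15
  bit 1 = 0: r = r^2 mod 37 = 15^2 = 3
  bit 2 = 0: r = r^2 mod 37 = 3^2 = 9
  bit 3 = 0: r = r^2 mod 37 = 9^2 = 7
  bit 4 = 0: r = r^2 mod 37 = 7^2 = 12
  bit 5 = 1: r = r^2 * 15 mod 37 = 12^2 * 15 = 33*15 = 14
  -> A = 14
B = 15^4 mod 37  (bits of 4 = 100)
  bit 0 = 1: r = r^2 * 15 mod 37 = 1^2 * 15 = 1*15 = 15
  bit 1 = 0: r = r^2 mod 37 = 15^2 = 3
  bit 2 = 0: r = r^2 mod 37 = 3^2 = 9
  -> B = 9
s = B^a = 9^33 mod 37  (bits of 33 = 100001)
  bit 0 = 1: r = r^2 * 9 mod 37 = 1^2 * 9 = 1*9 = 9
  bit 1 = 0: r = r^2 mod 37 = 9^2 = 7
  bit 2 = 0: r = r^2 mod 37 = 7^2 = 12
  bit 3 = 0: r = r^2 mod 37 = 12^2 = 33
  bit 4 = 0: r = r^2 mod 37 = 33^2 = 16
  bit 5 = 1: r = r^2 * 9 mod 37 = 16^2 * 9 = 34*9 = 10
  -> s = B^a = 10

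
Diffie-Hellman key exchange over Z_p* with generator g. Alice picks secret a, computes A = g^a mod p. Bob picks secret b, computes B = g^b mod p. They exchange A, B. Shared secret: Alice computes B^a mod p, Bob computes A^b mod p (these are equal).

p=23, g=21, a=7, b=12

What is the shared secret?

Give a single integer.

A = 21^7 mod 23  (bits of 7 = 111)
  bit 0 = 1: r = r^2 * 21 mod 23 = 1^2 * 21 = 1*21 = 21
  bit 1 = 1: r = r^2 * 21 mod 23 = 21^2 * 21 = 4*21 = 15
  bit 2 = 1: r = r^2 * 21 mod 23 = 15^2 * 21 = 18*21 = 10
  -> A = 10
B = 21^12 mod 23  (bits of 12 = 1100)
  bit 0 = 1: r = r^2 * 21 mod 23 = 1^2 * 21 = 1*21 = 21
  bit 1 = 1: r = r^2 * 21 mod 23 = 21^2 * 21 = 4*21 = 15
  bit 2 = 0: r = r^2 mod 23 = 15^2 = 18
  bit 3 = 0: r = r^2 mod 23 = 18^2 = 2
  -> B = 2
s = B^a = 2^7 mod 23  (bits of 7 = 111)
  bit 0 = 1: r = r^2 * 2 mod 23 = 1^2 * 2 = 1*2 = 2
  bit 1 = 1: r = r^2 * 2 mod 23 = 2^2 * 2 = 4*2 = 8
  bit 2 = 1: r = r^2 * 2 mod 23 = 8^2 * 2 = 18*2 = 13
  -> s = B^a = 13

Answer: 13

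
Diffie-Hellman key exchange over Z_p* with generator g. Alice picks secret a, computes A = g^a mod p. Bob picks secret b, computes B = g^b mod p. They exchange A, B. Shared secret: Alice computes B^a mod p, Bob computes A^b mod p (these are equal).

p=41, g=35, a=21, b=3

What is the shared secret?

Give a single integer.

Answer: 11

Derivation:
A = 35^21 mod 41  (bits of 21 = 10101)
  bit 0 = 1: r = r^2 * 35 mod 41 = 1^2 * 35 = 1*35 = 35
  bit 1 = 0: r = r^2 mod 41 = 35^2 = 36
  bit 2 = 1: r = r^2 * 35 mod 41 = 36^2 * 35 = 25*35 = 14
  bit 3 = 0: r = r^2 mod 41 = 14^2 = 32
  bit 4 = 1: r = r^2 * 35 mod 41 = 32^2 * 35 = 40*35 = 6
  -> A = 6
B = 35^3 mod 41  (bits of 3 = 11)
  bit 0 = 1: r = r^2 * 35 mod 41 = 1^2 * 35 = 1*35 = 35
  bit 1 = 1: r = r^2 * 35 mod 41 = 35^2 * 35 = 36*35 = 30
  -> B = 30
s = B^a = 30^21 mod 41  (bits of 21 = 10101)
  bit 0 = 1: r = r^2 * 30 mod 41 = 1^2 * 30 = 1*30 = 30
  bit 1 = 0: r = r^2 mod 41 = 30^2 = 39
  bit 2 = 1: r = r^2 * 30 mod 41 = 39^2 * 30 = 4*30 = 38
  bit 3 = 0: r = r^2 mod 41 = 38^2 = 9
  bit 4 = 1: r = r^2 * 30 mod 41 = 9^2 * 30 = 40*30 = 11
  -> s = B^a = 11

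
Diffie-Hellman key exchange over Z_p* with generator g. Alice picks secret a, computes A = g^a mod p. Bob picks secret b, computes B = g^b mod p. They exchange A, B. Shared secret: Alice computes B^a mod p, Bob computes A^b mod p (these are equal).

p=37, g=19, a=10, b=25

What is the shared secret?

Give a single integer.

Answer: 4

Derivation:
A = 19^10 mod 37  (bits of 10 = 1010)
  bit 0 = 1: r = r^2 * 19 mod 37 = 1^2 * 19 = 1*19 = 19
  bit 1 = 0: r = r^2 mod 37 = 19^2 = 28
  bit 2 = 1: r = r^2 * 19 mod 37 = 28^2 * 19 = 7*19 = 22
  bit 3 = 0: r = r^2 mod 37 = 22^2 = 3
  -> A = 3
B = 19^25 mod 37  (bits of 25 = 11001)
  bit 0 = 1: r = r^2 * 19 mod 37 = 1^2 * 19 = 1*19 = 19
  bit 1 = 1: r = r^2 * 19 mod 37 = 19^2 * 19 = 28*19 = 14
  bit 2 = 0: r = r^2 mod 37 = 14^2 = 11
  bit 3 = 0: r = r^2 mod 37 = 11^2 = 10
  bit 4 = 1: r = r^2 * 19 mod 37 = 10^2 * 19 = 26*19 = 13
  -> B = 13
s = B^a = 13^10 mod 37  (bits of 10 = 1010)
  bit 0 = 1: r = r^2 * 13 mod 37 = 1^2 * 13 = 1*13 = 13
  bit 1 = 0: r = r^2 mod 37 = 13^2 = 21
  bit 2 = 1: r = r^2 * 13 mod 37 = 21^2 * 13 = 34*13 = 35
  bit 3 = 0: r = r^2 mod 37 = 35^2 = 4
  -> s = B^a = 4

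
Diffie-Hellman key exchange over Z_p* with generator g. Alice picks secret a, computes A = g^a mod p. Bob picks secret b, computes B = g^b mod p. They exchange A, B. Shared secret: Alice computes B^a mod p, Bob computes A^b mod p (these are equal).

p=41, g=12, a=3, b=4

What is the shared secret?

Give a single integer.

Answer: 25

Derivation:
A = 12^3 mod 41  (bits of 3 = 11)
  bit 0 = 1: r = r^2 * 12 mod 41 = 1^2 * 12 = 1*12 = 12
  bit 1 = 1: r = r^2 * 12 mod 41 = 12^2 * 12 = 21*12 = 6
  -> A = 6
B = 12^4 mod 41  (bits of 4 = 100)
  bit 0 = 1: r = r^2 * 12 mod 41 = 1^2 * 12 = 1*12 = 12
  bit 1 = 0: r = r^2 mod 41 = 12^2 = 21
  bit 2 = 0: r = r^2 mod 41 = 21^2 = 31
  -> B = 31
s = B^a = 31^3 mod 41  (bits of 3 = 11)
  bit 0 = 1: r = r^2 * 31 mod 41 = 1^2 * 31 = 1*31 = 31
  bit 1 = 1: r = r^2 * 31 mod 41 = 31^2 * 31 = 18*31 = 25
  -> s = B^a = 25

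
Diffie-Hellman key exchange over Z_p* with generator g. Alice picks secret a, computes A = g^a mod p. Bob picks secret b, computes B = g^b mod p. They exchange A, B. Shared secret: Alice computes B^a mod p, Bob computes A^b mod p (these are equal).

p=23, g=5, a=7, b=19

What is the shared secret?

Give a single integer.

Answer: 5

Derivation:
A = 5^7 mod 23  (bits of 7 = 111)
  bit 0 = 1: r = r^2 * 5 mod 23 = 1^2 * 5 = 1*5 = 5
  bit 1 = 1: r = r^2 * 5 mod 23 = 5^2 * 5 = 2*5 = 10
  bit 2 = 1: r = r^2 * 5 mod 23 = 10^2 * 5 = 8*5 = 17
  -> A = 17
B = 5^19 mod 23  (bits of 19 = 10011)
  bit 0 = 1: r = r^2 * 5 mod 23 = 1^2 * 5 = 1*5 = 5
  bit 1 = 0: r = r^2 mod 23 = 5^2 = 2
  bit 2 = 0: r = r^2 mod 23 = 2^2 = 4
  bit 3 = 1: r = r^2 * 5 mod 23 = 4^2 * 5 = 16*5 = 11
  bit 4 = 1: r = r^2 * 5 mod 23 = 11^2 * 5 = 6*5 = 7
  -> B = 7
s = B^a = 7^7 mod 23  (bits of 7 = 111)
  bit 0 = 1: r = r^2 * 7 mod 23 = 1^2 * 7 = 1*7 = 7
  bit 1 = 1: r = r^2 * 7 mod 23 = 7^2 * 7 = 3*7 = 21
  bit 2 = 1: r = r^2 * 7 mod 23 = 21^2 * 7 = 4*7 = 5
  -> s = B^a = 5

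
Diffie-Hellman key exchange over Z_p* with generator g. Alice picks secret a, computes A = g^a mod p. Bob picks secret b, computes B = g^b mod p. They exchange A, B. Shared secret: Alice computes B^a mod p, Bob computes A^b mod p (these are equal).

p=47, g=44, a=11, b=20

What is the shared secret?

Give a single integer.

A = 44^11 mod 47  (bits of 11 = 1011)
  bit 0 = 1: r = r^2 * 44 mod 47 = 1^2 * 44 = 1*44 = 44
  bit 1 = 0: r = r^2 mod 47 = 44^2 = 9
  bit 2 = 1: r = r^2 * 44 mod 47 = 9^2 * 44 = 34*44 = 39
  bit 3 = 1: r = r^2 * 44 mod 47 = 39^2 * 44 = 17*44 = 43
  -> A = 43
B = 44^20 mod 47  (bits of 20 = 10100)
  bit 0 = 1: r = r^2 * 44 mod 47 = 1^2 * 44 = 1*44 = 44
  bit 1 = 0: r = r^2 mod 47 = 44^2 = 9
  bit 2 = 1: r = r^2 * 44 mod 47 = 9^2 * 44 = 34*44 = 39
  bit 3 = 0: r = r^2 mod 47 = 39^2 = 17
  bit 4 = 0: r = r^2 mod 47 = 17^2 = 7
  -> B = 7
s = B^a = 7^11 mod 47  (bits of 11 = 1011)
  bit 0 = 1: r = r^2 * 7 mod 47 = 1^2 * 7 = 1*7 = 7
  bit 1 = 0: r = r^2 mod 47 = 7^2 = 2
  bit 2 = 1: r = r^2 * 7 mod 47 = 2^2 * 7 = 4*7 = 28
  bit 3 = 1: r = r^2 * 7 mod 47 = 28^2 * 7 = 32*7 = 36
  -> s = B^a = 36

Answer: 36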